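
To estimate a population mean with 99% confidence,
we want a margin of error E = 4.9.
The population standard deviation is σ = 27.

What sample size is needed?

Answer: n = 202

Derivation:
z_0.005 = 2.576
n = (z×σ/E)² = (2.576×27/4.9)²
n = 201.4777
Round up: n = 202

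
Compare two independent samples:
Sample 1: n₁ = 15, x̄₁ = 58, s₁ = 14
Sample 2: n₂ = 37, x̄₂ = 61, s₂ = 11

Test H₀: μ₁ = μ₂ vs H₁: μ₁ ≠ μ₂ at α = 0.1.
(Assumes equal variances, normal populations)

Answer: t = -0.8225, fail to reject H₀

Derivation:
Pooled variance: s²_p = [14×14² + 36×11²]/(50) = 142.0000
s_p = 11.9164
SE = s_p×√(1/n₁ + 1/n₂) = 11.9164×√(1/15 + 1/37) = 3.6475
t = (x̄₁ - x̄₂)/SE = (58 - 61)/3.6475 = -0.8225
df = 50, t-critical = ±1.676
Decision: fail to reject H₀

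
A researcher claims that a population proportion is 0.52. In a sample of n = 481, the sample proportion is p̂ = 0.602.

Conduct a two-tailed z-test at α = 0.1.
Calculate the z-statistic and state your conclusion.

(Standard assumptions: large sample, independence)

H₀: p = 0.52, H₁: p ≠ 0.52
Standard error: SE = √(p₀(1-p₀)/n) = √(0.52×0.48/481) = 0.022780
z-statistic: z = (p̂ - p₀)/SE = (0.602 - 0.52)/0.022780 = 3.5996
Critical value: z_0.05 = ±1.645
p-value = 0.0003
Decision: reject H₀ at α = 0.1

Answer: z = 3.5996, reject H₀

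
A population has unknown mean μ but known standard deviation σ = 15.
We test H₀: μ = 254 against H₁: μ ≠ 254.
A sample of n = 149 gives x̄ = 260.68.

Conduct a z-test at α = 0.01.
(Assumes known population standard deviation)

Answer: z = 5.4362, reject H₀

Derivation:
Standard error: SE = σ/√n = 15/√149 = 1.2288
z-statistic: z = (x̄ - μ₀)/SE = (260.68 - 254)/1.2288 = 5.4362
Critical value: ±2.576
p-value < 0.0001
Decision: reject H₀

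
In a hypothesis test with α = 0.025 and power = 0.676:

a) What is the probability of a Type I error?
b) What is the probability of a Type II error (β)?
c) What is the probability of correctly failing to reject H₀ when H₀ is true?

a) Type I error probability = α = 0.025
b) Power = P(reject H₀ | H₁ true) = 1 - β = 0.676, so Type II error probability = β = 1 - Power = 0.324
c) P(fail to reject H₀ | H₀ true) = 1 - α = 0.975

Answer: a) 0.025, b) 0.324, c) 0.975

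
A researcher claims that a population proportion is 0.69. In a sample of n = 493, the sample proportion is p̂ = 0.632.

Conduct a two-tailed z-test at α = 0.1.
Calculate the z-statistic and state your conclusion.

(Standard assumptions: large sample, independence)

H₀: p = 0.69, H₁: p ≠ 0.69
Standard error: SE = √(p₀(1-p₀)/n) = √(0.69×0.31/493) = 0.020830
z-statistic: z = (p̂ - p₀)/SE = (0.632 - 0.69)/0.020830 = -2.7844
Critical value: z_0.05 = ±1.645
p-value = 0.0054
Decision: reject H₀ at α = 0.1

Answer: z = -2.7844, reject H₀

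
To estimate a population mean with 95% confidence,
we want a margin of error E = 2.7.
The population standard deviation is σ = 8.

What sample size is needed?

Answer: n = 34

Derivation:
z_0.025 = 1.960
n = (z×σ/E)² = (1.960×8/2.7)²
n = 33.7260
Round up: n = 34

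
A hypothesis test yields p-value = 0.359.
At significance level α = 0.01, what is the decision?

Compare p-value to α:
0.359 ≥ 0.01
Decision: fail to reject H₀

Answer: fail to reject H₀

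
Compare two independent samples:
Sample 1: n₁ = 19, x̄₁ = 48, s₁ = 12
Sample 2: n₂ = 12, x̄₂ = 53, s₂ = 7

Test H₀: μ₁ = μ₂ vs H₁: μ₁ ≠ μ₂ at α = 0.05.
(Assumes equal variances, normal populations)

Answer: t = -1.3050, fail to reject H₀

Derivation:
Pooled variance: s²_p = [18×12² + 11×7²]/(29) = 107.9655
s_p = 10.3906
SE = s_p×√(1/n₁ + 1/n₂) = 10.3906×√(1/19 + 1/12) = 3.8314
t = (x̄₁ - x̄₂)/SE = (48 - 53)/3.8314 = -1.3050
df = 29, t-critical = ±2.045
Decision: fail to reject H₀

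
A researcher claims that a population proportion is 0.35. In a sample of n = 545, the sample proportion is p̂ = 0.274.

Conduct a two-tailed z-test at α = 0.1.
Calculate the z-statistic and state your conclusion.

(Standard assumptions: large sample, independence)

H₀: p = 0.35, H₁: p ≠ 0.35
Standard error: SE = √(p₀(1-p₀)/n) = √(0.35×0.65/545) = 0.020431
z-statistic: z = (p̂ - p₀)/SE = (0.274 - 0.35)/0.020431 = -3.7198
Critical value: z_0.05 = ±1.645
p-value = 0.0002
Decision: reject H₀ at α = 0.1

Answer: z = -3.7198, reject H₀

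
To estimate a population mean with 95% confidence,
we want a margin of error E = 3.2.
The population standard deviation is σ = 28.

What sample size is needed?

Answer: n = 295

Derivation:
z_0.025 = 1.960
n = (z×σ/E)² = (1.960×28/3.2)²
n = 294.1225
Round up: n = 295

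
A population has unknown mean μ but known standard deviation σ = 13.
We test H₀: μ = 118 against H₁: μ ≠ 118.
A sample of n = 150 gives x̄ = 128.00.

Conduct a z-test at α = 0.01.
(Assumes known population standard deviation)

Standard error: SE = σ/√n = 13/√150 = 1.0614
z-statistic: z = (x̄ - μ₀)/SE = (128.00 - 118)/1.0614 = 9.4215
Critical value: ±2.576
p-value < 0.0001
Decision: reject H₀

Answer: z = 9.4215, reject H₀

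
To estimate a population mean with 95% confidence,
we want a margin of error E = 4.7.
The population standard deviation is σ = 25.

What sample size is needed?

z_0.025 = 1.960
n = (z×σ/E)² = (1.960×25/4.7)²
n = 108.6917
Round up: n = 109

Answer: n = 109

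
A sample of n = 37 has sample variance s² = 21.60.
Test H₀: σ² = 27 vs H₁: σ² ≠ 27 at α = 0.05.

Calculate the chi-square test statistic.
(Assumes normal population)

df = n - 1 = 36
χ² = (n-1)s²/σ₀² = 36×21.60/27 = 28.8000
Critical values: χ²_{0.975,36} = 21.336, χ²_{0.025,36} = 54.437
Rejection region: χ² < 21.336 or χ² > 54.437
Decision: fail to reject H₀

Answer: χ² = 28.8000, fail to reject H₀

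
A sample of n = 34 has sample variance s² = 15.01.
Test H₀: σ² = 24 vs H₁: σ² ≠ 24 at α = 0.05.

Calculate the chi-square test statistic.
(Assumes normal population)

df = n - 1 = 33
χ² = (n-1)s²/σ₀² = 33×15.01/24 = 20.6387
Critical values: χ²_{0.975,33} = 19.047, χ²_{0.025,33} = 50.725
Rejection region: χ² < 19.047 or χ² > 50.725
Decision: fail to reject H₀

Answer: χ² = 20.6387, fail to reject H₀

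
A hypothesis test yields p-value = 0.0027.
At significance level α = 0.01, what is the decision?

Compare p-value to α:
0.0027 < 0.01
Decision: reject H₀

Answer: reject H₀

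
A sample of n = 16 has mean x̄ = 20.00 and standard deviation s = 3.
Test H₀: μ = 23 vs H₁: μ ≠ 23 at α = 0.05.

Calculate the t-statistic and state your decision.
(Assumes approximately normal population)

Answer: t = -4.0000, reject H₀

Derivation:
df = n - 1 = 15
SE = s/√n = 3/√16 = 0.7500
t = (x̄ - μ₀)/SE = (20.00 - 23)/0.7500 = -4.0000
Critical value: t_{0.025,15} = ±2.131
p-value ≈ 0.0012
Decision: reject H₀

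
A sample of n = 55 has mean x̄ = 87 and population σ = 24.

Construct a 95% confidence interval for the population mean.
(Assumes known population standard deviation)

Confidence level: 95%, α = 0.05
z_0.025 = 1.960
SE = σ/√n = 24/√55 = 3.2362
Margin of error = 1.960 × 3.2362 = 6.3430
CI: x̄ ± margin = 87 ± 6.3430
CI: (80.6570, 93.3430)

Answer: (80.6570, 93.3430)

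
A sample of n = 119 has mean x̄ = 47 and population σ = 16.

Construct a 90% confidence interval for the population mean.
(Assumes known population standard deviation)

Confidence level: 90%, α = 0.1
z_0.05 = 1.645
SE = σ/√n = 16/√119 = 1.4667
Margin of error = 1.645 × 1.4667 = 2.4127
CI: x̄ ± margin = 47 ± 2.4127
CI: (44.5873, 49.4127)

Answer: (44.5873, 49.4127)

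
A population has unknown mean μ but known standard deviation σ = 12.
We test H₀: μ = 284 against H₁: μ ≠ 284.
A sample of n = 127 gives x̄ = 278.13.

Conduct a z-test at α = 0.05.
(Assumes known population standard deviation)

Standard error: SE = σ/√n = 12/√127 = 1.0648
z-statistic: z = (x̄ - μ₀)/SE = (278.13 - 284)/1.0648 = -5.5128
Critical value: ±1.960
p-value < 0.0001
Decision: reject H₀

Answer: z = -5.5128, reject H₀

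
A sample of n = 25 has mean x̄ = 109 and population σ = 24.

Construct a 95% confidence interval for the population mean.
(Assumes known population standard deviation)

Answer: (99.5920, 118.4080)

Derivation:
Confidence level: 95%, α = 0.05
z_0.025 = 1.960
SE = σ/√n = 24/√25 = 4.8000
Margin of error = 1.960 × 4.8000 = 9.4080
CI: x̄ ± margin = 109 ± 9.4080
CI: (99.5920, 118.4080)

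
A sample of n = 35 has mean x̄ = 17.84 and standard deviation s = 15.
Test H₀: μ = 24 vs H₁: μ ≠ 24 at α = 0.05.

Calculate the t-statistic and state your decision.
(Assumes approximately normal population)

Answer: t = -2.4295, reject H₀

Derivation:
df = n - 1 = 34
SE = s/√n = 15/√35 = 2.5355
t = (x̄ - μ₀)/SE = (17.84 - 24)/2.5355 = -2.4295
Critical value: t_{0.025,34} = ±2.032
p-value ≈ 0.0206
Decision: reject H₀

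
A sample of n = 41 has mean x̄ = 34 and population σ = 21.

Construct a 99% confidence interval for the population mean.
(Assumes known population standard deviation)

Confidence level: 99%, α = 0.01
z_0.005 = 2.576
SE = σ/√n = 21/√41 = 3.2796
Margin of error = 2.576 × 3.2796 = 8.4482
CI: x̄ ± margin = 34 ± 8.4482
CI: (25.5518, 42.4482)

Answer: (25.5518, 42.4482)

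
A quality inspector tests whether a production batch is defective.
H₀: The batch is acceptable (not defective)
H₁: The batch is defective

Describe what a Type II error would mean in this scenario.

Answer: Shipping a defective batch to customers

Derivation:
A Type I error (probability α) occurs when we reject a true H₀.
A Type II error (probability β) occurs when we fail to reject a false H₀.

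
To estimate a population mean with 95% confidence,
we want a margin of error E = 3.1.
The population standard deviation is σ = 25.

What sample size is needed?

Answer: n = 250

Derivation:
z_0.025 = 1.960
n = (z×σ/E)² = (1.960×25/3.1)²
n = 249.8439
Round up: n = 250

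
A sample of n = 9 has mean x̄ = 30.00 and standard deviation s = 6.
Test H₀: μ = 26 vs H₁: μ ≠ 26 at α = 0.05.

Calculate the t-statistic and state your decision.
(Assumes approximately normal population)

Answer: t = 2.0000, fail to reject H₀

Derivation:
df = n - 1 = 8
SE = s/√n = 6/√9 = 2.0000
t = (x̄ - μ₀)/SE = (30.00 - 26)/2.0000 = 2.0000
Critical value: t_{0.025,8} = ±2.306
p-value ≈ 0.0805
Decision: fail to reject H₀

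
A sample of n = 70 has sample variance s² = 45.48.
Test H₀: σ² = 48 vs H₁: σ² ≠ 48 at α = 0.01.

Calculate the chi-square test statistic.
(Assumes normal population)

df = n - 1 = 69
χ² = (n-1)s²/σ₀² = 69×45.48/48 = 65.3775
Critical values: χ²_{0.995,69} = 42.494, χ²_{0.005,69} = 102.996
Rejection region: χ² < 42.494 or χ² > 102.996
Decision: fail to reject H₀

Answer: χ² = 65.3775, fail to reject H₀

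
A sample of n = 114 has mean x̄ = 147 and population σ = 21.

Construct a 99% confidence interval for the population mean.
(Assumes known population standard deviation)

Answer: (141.9335, 152.0665)

Derivation:
Confidence level: 99%, α = 0.01
z_0.005 = 2.576
SE = σ/√n = 21/√114 = 1.9668
Margin of error = 2.576 × 1.9668 = 5.0665
CI: x̄ ± margin = 147 ± 5.0665
CI: (141.9335, 152.0665)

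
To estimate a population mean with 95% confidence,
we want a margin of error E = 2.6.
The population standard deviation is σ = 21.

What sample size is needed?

Answer: n = 251

Derivation:
z_0.025 = 1.960
n = (z×σ/E)² = (1.960×21/2.6)²
n = 250.6133
Round up: n = 251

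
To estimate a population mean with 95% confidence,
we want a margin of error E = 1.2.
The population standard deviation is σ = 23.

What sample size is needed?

z_0.025 = 1.960
n = (z×σ/E)² = (1.960×23/1.2)²
n = 1411.2544
Round up: n = 1412

Answer: n = 1412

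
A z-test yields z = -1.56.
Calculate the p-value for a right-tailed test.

Answer: p-value ≈ 0.9406

Derivation:
For z = -1.56:
p = P(Z > -1.56) = 1 - Φ(-1.56) = 0.9406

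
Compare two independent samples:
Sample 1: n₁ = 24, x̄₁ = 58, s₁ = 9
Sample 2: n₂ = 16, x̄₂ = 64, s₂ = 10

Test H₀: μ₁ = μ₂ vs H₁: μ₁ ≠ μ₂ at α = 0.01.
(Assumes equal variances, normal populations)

Pooled variance: s²_p = [23×9² + 15×10²]/(38) = 88.5000
s_p = 9.4074
SE = s_p×√(1/n₁ + 1/n₂) = 9.4074×√(1/24 + 1/16) = 3.0362
t = (x̄₁ - x̄₂)/SE = (58 - 64)/3.0362 = -1.9762
df = 38, t-critical = ±2.712
Decision: fail to reject H₀

Answer: t = -1.9762, fail to reject H₀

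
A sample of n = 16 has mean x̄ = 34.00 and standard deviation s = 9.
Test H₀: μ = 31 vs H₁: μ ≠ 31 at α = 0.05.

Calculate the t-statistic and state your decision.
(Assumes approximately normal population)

Answer: t = 1.3333, fail to reject H₀

Derivation:
df = n - 1 = 15
SE = s/√n = 9/√16 = 2.2500
t = (x̄ - μ₀)/SE = (34.00 - 31)/2.2500 = 1.3333
Critical value: t_{0.025,15} = ±2.131
p-value ≈ 0.2023
Decision: fail to reject H₀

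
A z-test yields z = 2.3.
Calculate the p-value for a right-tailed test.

For z = 2.3:
p = P(Z > 2.3) = 1 - Φ(2.3) = 0.0107

Answer: p-value ≈ 0.0107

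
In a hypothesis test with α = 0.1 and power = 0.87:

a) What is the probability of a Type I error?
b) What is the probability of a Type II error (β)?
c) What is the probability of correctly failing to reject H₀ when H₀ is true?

Answer: a) 0.1, b) 0.13, c) 0.9

Derivation:
a) Type I error probability = α = 0.1
b) Power = P(reject H₀ | H₁ true) = 1 - β = 0.87, so Type II error probability = β = 1 - Power = 0.13
c) P(fail to reject H₀ | H₀ true) = 1 - α = 0.9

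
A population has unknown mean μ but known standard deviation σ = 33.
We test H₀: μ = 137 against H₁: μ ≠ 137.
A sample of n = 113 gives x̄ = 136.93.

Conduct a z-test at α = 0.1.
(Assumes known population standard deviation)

Answer: z = -0.0225, fail to reject H₀

Derivation:
Standard error: SE = σ/√n = 33/√113 = 3.1044
z-statistic: z = (x̄ - μ₀)/SE = (136.93 - 137)/3.1044 = -0.0225
Critical value: ±1.645
p-value = 0.9820
Decision: fail to reject H₀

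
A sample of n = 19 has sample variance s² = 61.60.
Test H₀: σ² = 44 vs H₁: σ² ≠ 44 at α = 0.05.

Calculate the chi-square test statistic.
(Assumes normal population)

Answer: χ² = 25.2000, fail to reject H₀

Derivation:
df = n - 1 = 18
χ² = (n-1)s²/σ₀² = 18×61.60/44 = 25.2000
Critical values: χ²_{0.975,18} = 8.231, χ²_{0.025,18} = 31.526
Rejection region: χ² < 8.231 or χ² > 31.526
Decision: fail to reject H₀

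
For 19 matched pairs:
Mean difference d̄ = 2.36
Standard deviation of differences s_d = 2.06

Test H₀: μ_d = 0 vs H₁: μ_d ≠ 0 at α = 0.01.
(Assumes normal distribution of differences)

Answer: t = 4.9937, reject H₀

Derivation:
df = n - 1 = 18
SE = s_d/√n = 2.06/√19 = 0.4726
t = d̄/SE = 2.36/0.4726 = 4.9937
Critical value: t_{0.005,18} = ±2.878
p-value ≈ 0.0001
Decision: reject H₀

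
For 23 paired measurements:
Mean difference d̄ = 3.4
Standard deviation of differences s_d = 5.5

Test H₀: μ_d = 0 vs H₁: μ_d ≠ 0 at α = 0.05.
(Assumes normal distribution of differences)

df = n - 1 = 22
SE = s_d/√n = 5.5/√23 = 1.1468
t = d̄/SE = 3.4/1.1468 = 2.9648
Critical value: t_{0.025,22} = ±2.074
p-value ≈ 0.0072
Decision: reject H₀

Answer: t = 2.9648, reject H₀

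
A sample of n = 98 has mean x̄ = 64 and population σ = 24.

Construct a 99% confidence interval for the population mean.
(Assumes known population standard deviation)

Answer: (57.7547, 70.2453)

Derivation:
Confidence level: 99%, α = 0.01
z_0.005 = 2.576
SE = σ/√n = 24/√98 = 2.4244
Margin of error = 2.576 × 2.4244 = 6.2453
CI: x̄ ± margin = 64 ± 6.2453
CI: (57.7547, 70.2453)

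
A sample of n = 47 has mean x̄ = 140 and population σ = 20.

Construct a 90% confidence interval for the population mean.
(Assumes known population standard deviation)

Confidence level: 90%, α = 0.1
z_0.05 = 1.645
SE = σ/√n = 20/√47 = 2.9173
Margin of error = 1.645 × 2.9173 = 4.7990
CI: x̄ ± margin = 140 ± 4.7990
CI: (135.2010, 144.7990)

Answer: (135.2010, 144.7990)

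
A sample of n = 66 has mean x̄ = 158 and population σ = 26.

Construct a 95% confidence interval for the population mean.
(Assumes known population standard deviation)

Answer: (151.7272, 164.2728)

Derivation:
Confidence level: 95%, α = 0.05
z_0.025 = 1.960
SE = σ/√n = 26/√66 = 3.2004
Margin of error = 1.960 × 3.2004 = 6.2728
CI: x̄ ± margin = 158 ± 6.2728
CI: (151.7272, 164.2728)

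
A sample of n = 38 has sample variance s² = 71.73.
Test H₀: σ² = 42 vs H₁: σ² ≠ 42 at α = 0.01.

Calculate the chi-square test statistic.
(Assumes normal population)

Answer: χ² = 63.1907, reject H₀

Derivation:
df = n - 1 = 37
χ² = (n-1)s²/σ₀² = 37×71.73/42 = 63.1907
Critical values: χ²_{0.995,37} = 18.586, χ²_{0.005,37} = 62.883
Rejection region: χ² < 18.586 or χ² > 62.883
Decision: reject H₀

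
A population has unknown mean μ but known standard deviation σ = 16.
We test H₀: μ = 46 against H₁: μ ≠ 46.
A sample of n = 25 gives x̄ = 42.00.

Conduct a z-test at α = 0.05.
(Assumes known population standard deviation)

Answer: z = -1.2500, fail to reject H₀

Derivation:
Standard error: SE = σ/√n = 16/√25 = 3.2000
z-statistic: z = (x̄ - μ₀)/SE = (42.00 - 46)/3.2000 = -1.2500
Critical value: ±1.960
p-value = 0.2113
Decision: fail to reject H₀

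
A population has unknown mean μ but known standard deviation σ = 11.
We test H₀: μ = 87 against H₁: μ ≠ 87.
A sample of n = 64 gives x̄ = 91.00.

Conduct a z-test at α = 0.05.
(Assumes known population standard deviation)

Standard error: SE = σ/√n = 11/√64 = 1.3750
z-statistic: z = (x̄ - μ₀)/SE = (91.00 - 87)/1.3750 = 2.9091
Critical value: ±1.960
p-value = 0.0036
Decision: reject H₀

Answer: z = 2.9091, reject H₀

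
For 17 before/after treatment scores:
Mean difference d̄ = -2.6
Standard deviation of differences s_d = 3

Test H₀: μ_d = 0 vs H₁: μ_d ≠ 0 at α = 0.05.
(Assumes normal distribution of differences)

Answer: t = -3.5734, reject H₀

Derivation:
df = n - 1 = 16
SE = s_d/√n = 3/√17 = 0.7276
t = d̄/SE = -2.6/0.7276 = -3.5734
Critical value: t_{0.025,16} = ±2.120
p-value ≈ 0.0025
Decision: reject H₀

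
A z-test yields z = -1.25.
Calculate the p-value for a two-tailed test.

For z = -1.25:
p = 2×P(Z > |-1.25|) = 2×(1 - Φ(1.25)) = 0.2113

Answer: p-value ≈ 0.2113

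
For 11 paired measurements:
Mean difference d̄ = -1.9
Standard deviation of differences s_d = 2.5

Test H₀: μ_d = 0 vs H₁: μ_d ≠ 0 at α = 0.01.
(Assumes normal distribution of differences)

Answer: t = -2.5206, fail to reject H₀

Derivation:
df = n - 1 = 10
SE = s_d/√n = 2.5/√11 = 0.7538
t = d̄/SE = -1.9/0.7538 = -2.5206
Critical value: t_{0.005,10} = ±3.169
p-value ≈ 0.0304
Decision: fail to reject H₀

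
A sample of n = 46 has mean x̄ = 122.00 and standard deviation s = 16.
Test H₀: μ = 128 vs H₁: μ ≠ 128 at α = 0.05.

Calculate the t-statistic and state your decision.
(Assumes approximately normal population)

df = n - 1 = 45
SE = s/√n = 16/√46 = 2.3591
t = (x̄ - μ₀)/SE = (122.00 - 128)/2.3591 = -2.5433
Critical value: t_{0.025,45} = ±2.014
p-value ≈ 0.0145
Decision: reject H₀

Answer: t = -2.5433, reject H₀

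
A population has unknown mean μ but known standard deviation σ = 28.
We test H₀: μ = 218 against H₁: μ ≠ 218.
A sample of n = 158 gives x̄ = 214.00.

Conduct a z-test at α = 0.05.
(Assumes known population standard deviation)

Answer: z = -1.7957, fail to reject H₀

Derivation:
Standard error: SE = σ/√n = 28/√158 = 2.2276
z-statistic: z = (x̄ - μ₀)/SE = (214.00 - 218)/2.2276 = -1.7957
Critical value: ±1.960
p-value = 0.0725
Decision: fail to reject H₀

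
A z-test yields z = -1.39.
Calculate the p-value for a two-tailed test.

For z = -1.39:
p = 2×P(Z > |-1.39|) = 2×(1 - Φ(1.39)) = 0.1645

Answer: p-value ≈ 0.1645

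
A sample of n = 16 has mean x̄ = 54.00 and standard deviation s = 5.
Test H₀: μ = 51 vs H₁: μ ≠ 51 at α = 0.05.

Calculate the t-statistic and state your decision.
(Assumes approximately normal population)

Answer: t = 2.4000, reject H₀

Derivation:
df = n - 1 = 15
SE = s/√n = 5/√16 = 1.2500
t = (x̄ - μ₀)/SE = (54.00 - 51)/1.2500 = 2.4000
Critical value: t_{0.025,15} = ±2.131
p-value ≈ 0.0298
Decision: reject H₀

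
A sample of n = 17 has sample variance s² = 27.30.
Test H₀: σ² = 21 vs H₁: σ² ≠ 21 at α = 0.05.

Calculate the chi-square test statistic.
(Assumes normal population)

Answer: χ² = 20.8000, fail to reject H₀

Derivation:
df = n - 1 = 16
χ² = (n-1)s²/σ₀² = 16×27.30/21 = 20.8000
Critical values: χ²_{0.975,16} = 6.908, χ²_{0.025,16} = 28.845
Rejection region: χ² < 6.908 or χ² > 28.845
Decision: fail to reject H₀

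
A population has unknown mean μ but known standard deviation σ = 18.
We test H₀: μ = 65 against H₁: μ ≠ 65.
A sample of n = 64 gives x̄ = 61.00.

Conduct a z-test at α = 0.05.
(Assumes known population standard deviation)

Standard error: SE = σ/√n = 18/√64 = 2.2500
z-statistic: z = (x̄ - μ₀)/SE = (61.00 - 65)/2.2500 = -1.7778
Critical value: ±1.960
p-value = 0.0754
Decision: fail to reject H₀

Answer: z = -1.7778, fail to reject H₀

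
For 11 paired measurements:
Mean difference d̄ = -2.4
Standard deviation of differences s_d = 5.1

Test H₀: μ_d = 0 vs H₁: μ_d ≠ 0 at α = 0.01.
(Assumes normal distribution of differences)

Answer: t = -1.5608, fail to reject H₀

Derivation:
df = n - 1 = 10
SE = s_d/√n = 5.1/√11 = 1.5377
t = d̄/SE = -2.4/1.5377 = -1.5608
Critical value: t_{0.005,10} = ±3.169
p-value ≈ 0.1496
Decision: fail to reject H₀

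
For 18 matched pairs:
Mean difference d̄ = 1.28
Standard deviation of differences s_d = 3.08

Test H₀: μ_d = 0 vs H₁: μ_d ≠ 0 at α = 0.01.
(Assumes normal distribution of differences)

Answer: t = 1.7631, fail to reject H₀

Derivation:
df = n - 1 = 17
SE = s_d/√n = 3.08/√18 = 0.7260
t = d̄/SE = 1.28/0.7260 = 1.7631
Critical value: t_{0.005,17} = ±2.898
p-value ≈ 0.0958
Decision: fail to reject H₀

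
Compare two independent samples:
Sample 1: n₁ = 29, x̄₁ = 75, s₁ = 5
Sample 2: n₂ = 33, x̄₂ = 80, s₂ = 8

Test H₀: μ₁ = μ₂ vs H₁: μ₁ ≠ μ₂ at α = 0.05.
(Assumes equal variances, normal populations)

Pooled variance: s²_p = [28×5² + 32×8²]/(60) = 45.8000
s_p = 6.7676
SE = s_p×√(1/n₁ + 1/n₂) = 6.7676×√(1/29 + 1/33) = 1.7226
t = (x̄₁ - x̄₂)/SE = (75 - 80)/1.7226 = -2.9026
df = 60, t-critical = ±2.000
Decision: reject H₀

Answer: t = -2.9026, reject H₀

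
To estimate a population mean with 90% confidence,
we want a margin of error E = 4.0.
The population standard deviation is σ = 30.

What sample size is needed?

z_0.05 = 1.645
n = (z×σ/E)² = (1.645×30/4.0)²
n = 152.2139
Round up: n = 153

Answer: n = 153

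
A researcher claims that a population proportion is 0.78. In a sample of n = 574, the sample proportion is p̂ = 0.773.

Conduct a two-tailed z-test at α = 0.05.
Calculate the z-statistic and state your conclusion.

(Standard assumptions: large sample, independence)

Answer: z = -0.4049, fail to reject H₀

Derivation:
H₀: p = 0.78, H₁: p ≠ 0.78
Standard error: SE = √(p₀(1-p₀)/n) = √(0.78×0.22/574) = 0.017290
z-statistic: z = (p̂ - p₀)/SE = (0.773 - 0.78)/0.017290 = -0.4049
Critical value: z_0.025 = ±1.960
p-value = 0.6856
Decision: fail to reject H₀ at α = 0.05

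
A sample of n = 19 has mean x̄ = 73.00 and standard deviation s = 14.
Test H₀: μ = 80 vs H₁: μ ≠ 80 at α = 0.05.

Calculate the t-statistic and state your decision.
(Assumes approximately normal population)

df = n - 1 = 18
SE = s/√n = 14/√19 = 3.2118
t = (x̄ - μ₀)/SE = (73.00 - 80)/3.2118 = -2.1795
Critical value: t_{0.025,18} = ±2.101
p-value ≈ 0.0428
Decision: reject H₀

Answer: t = -2.1795, reject H₀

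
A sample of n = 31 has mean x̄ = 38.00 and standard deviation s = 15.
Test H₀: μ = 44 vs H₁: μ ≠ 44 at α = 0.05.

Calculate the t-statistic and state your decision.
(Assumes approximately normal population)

df = n - 1 = 30
SE = s/√n = 15/√31 = 2.6941
t = (x̄ - μ₀)/SE = (38.00 - 44)/2.6941 = -2.2271
Critical value: t_{0.025,30} = ±2.042
p-value ≈ 0.0336
Decision: reject H₀

Answer: t = -2.2271, reject H₀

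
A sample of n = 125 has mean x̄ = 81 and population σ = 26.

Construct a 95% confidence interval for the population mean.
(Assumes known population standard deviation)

Confidence level: 95%, α = 0.05
z_0.025 = 1.960
SE = σ/√n = 26/√125 = 2.3255
Margin of error = 1.960 × 2.3255 = 4.5580
CI: x̄ ± margin = 81 ± 4.5580
CI: (76.4420, 85.5580)

Answer: (76.4420, 85.5580)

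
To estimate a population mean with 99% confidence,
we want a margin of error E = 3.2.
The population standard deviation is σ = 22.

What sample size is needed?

z_0.005 = 2.576
n = (z×σ/E)² = (2.576×22/3.2)²
n = 313.6441
Round up: n = 314

Answer: n = 314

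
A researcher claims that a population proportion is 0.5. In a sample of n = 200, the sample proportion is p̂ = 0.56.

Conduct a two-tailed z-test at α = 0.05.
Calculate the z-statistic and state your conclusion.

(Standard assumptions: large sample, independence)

Answer: z = 1.6971, fail to reject H₀

Derivation:
H₀: p = 0.5, H₁: p ≠ 0.5
Standard error: SE = √(p₀(1-p₀)/n) = √(0.5×0.5/200) = 0.035355
z-statistic: z = (p̂ - p₀)/SE = (0.56 - 0.5)/0.035355 = 1.6971
Critical value: z_0.025 = ±1.960
p-value = 0.0897
Decision: fail to reject H₀ at α = 0.05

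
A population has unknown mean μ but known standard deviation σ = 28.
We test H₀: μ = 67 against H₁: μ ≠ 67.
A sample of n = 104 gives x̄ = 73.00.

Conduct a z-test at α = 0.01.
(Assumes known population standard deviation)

Standard error: SE = σ/√n = 28/√104 = 2.7456
z-statistic: z = (x̄ - μ₀)/SE = (73.00 - 67)/2.7456 = 2.1853
Critical value: ±2.576
p-value = 0.0289
Decision: fail to reject H₀

Answer: z = 2.1853, fail to reject H₀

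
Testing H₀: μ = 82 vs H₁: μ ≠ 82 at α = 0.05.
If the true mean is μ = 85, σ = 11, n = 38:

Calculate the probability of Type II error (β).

Answer: β ≈ 0.6096

Derivation:
SE = σ/√n = 11/√38 = 1.7844
Critical values: μ₀ ± z_0.025×SE = 82 ± 1.960×1.7844
Acceptance region: (78.5026, 85.4974)
Under H₁ (μ = 85): z_high = (85.4974 - 85)/1.7844 = 0.2787, z_low = (78.5026 - 85)/1.7844 = -3.6412
β = P(not reject | H₁) = Φ(0.2787) - Φ(-3.6412) ≈ 0.6096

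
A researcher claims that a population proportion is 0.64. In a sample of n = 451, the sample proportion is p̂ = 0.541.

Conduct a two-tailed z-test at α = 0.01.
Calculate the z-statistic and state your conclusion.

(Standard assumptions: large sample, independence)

H₀: p = 0.64, H₁: p ≠ 0.64
Standard error: SE = √(p₀(1-p₀)/n) = √(0.64×0.36/451) = 0.022602
z-statistic: z = (p̂ - p₀)/SE = (0.541 - 0.64)/0.022602 = -4.3801
Critical value: z_0.005 = ±2.576
p-value < 0.0001
Decision: reject H₀ at α = 0.01

Answer: z = -4.3801, reject H₀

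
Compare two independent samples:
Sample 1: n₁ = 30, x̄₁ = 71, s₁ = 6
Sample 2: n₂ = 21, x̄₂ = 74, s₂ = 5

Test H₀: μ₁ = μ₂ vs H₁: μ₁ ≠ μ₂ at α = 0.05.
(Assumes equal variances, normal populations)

Pooled variance: s²_p = [29×6² + 20×5²]/(49) = 31.5102
s_p = 5.6134
SE = s_p×√(1/n₁ + 1/n₂) = 5.6134×√(1/30 + 1/21) = 1.5971
t = (x̄₁ - x̄₂)/SE = (71 - 74)/1.5971 = -1.8784
df = 49, t-critical = ±2.010
Decision: fail to reject H₀

Answer: t = -1.8784, fail to reject H₀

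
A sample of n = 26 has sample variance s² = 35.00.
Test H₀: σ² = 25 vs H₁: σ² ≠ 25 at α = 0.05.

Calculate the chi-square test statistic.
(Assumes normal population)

df = n - 1 = 25
χ² = (n-1)s²/σ₀² = 25×35.00/25 = 35.0000
Critical values: χ²_{0.975,25} = 13.120, χ²_{0.025,25} = 40.646
Rejection region: χ² < 13.120 or χ² > 40.646
Decision: fail to reject H₀

Answer: χ² = 35.0000, fail to reject H₀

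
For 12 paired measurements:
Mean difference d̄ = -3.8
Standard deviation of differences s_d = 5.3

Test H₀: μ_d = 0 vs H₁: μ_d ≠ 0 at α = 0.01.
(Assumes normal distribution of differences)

Answer: t = -2.4837, fail to reject H₀

Derivation:
df = n - 1 = 11
SE = s_d/√n = 5.3/√12 = 1.5300
t = d̄/SE = -3.8/1.5300 = -2.4837
Critical value: t_{0.005,11} = ±3.106
p-value ≈ 0.0304
Decision: fail to reject H₀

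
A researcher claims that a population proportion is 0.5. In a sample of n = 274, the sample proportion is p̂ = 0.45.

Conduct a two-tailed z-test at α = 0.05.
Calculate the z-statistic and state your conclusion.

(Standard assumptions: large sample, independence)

H₀: p = 0.5, H₁: p ≠ 0.5
Standard error: SE = √(p₀(1-p₀)/n) = √(0.5×0.5/274) = 0.030206
z-statistic: z = (p̂ - p₀)/SE = (0.45 - 0.5)/0.030206 = -1.6553
Critical value: z_0.025 = ±1.960
p-value = 0.0979
Decision: fail to reject H₀ at α = 0.05

Answer: z = -1.6553, fail to reject H₀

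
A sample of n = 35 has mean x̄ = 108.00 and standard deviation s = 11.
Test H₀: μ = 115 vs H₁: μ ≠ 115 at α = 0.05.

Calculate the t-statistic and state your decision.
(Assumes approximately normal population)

Answer: t = -3.7649, reject H₀

Derivation:
df = n - 1 = 34
SE = s/√n = 11/√35 = 1.8593
t = (x̄ - μ₀)/SE = (108.00 - 115)/1.8593 = -3.7649
Critical value: t_{0.025,34} = ±2.032
p-value ≈ 0.0006
Decision: reject H₀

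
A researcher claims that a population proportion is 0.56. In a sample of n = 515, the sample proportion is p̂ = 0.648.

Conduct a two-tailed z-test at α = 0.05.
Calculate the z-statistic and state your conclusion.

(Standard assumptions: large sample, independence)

Answer: z = 4.0232, reject H₀

Derivation:
H₀: p = 0.56, H₁: p ≠ 0.56
Standard error: SE = √(p₀(1-p₀)/n) = √(0.56×0.44/515) = 0.021873
z-statistic: z = (p̂ - p₀)/SE = (0.648 - 0.56)/0.021873 = 4.0232
Critical value: z_0.025 = ±1.960
p-value = 0.0001
Decision: reject H₀ at α = 0.05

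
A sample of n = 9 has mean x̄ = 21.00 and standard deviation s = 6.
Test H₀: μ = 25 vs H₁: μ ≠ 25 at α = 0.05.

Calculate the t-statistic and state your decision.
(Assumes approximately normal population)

Answer: t = -2.0000, fail to reject H₀

Derivation:
df = n - 1 = 8
SE = s/√n = 6/√9 = 2.0000
t = (x̄ - μ₀)/SE = (21.00 - 25)/2.0000 = -2.0000
Critical value: t_{0.025,8} = ±2.306
p-value ≈ 0.0805
Decision: fail to reject H₀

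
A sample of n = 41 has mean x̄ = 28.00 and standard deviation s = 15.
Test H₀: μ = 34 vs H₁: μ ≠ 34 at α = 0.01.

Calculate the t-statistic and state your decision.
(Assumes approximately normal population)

df = n - 1 = 40
SE = s/√n = 15/√41 = 2.3426
t = (x̄ - μ₀)/SE = (28.00 - 34)/2.3426 = -2.5613
Critical value: t_{0.005,40} = ±2.704
p-value ≈ 0.0143
Decision: fail to reject H₀

Answer: t = -2.5613, fail to reject H₀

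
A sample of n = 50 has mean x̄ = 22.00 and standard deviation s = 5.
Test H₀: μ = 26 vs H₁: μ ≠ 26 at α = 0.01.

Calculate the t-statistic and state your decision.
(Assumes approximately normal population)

df = n - 1 = 49
SE = s/√n = 5/√50 = 0.7071
t = (x̄ - μ₀)/SE = (22.00 - 26)/0.7071 = -5.6569
Critical value: t_{0.005,49} = ±2.680
p-value < 0.0001
Decision: reject H₀

Answer: t = -5.6569, reject H₀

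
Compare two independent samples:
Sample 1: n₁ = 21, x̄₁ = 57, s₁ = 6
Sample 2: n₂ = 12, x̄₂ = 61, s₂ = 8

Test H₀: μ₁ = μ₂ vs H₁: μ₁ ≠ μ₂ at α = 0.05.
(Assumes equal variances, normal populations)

Pooled variance: s²_p = [20×6² + 11×8²]/(31) = 45.9355
s_p = 6.7776
SE = s_p×√(1/n₁ + 1/n₂) = 6.7776×√(1/21 + 1/12) = 2.4526
t = (x̄₁ - x̄₂)/SE = (57 - 61)/2.4526 = -1.6309
df = 31, t-critical = ±2.040
Decision: fail to reject H₀

Answer: t = -1.6309, fail to reject H₀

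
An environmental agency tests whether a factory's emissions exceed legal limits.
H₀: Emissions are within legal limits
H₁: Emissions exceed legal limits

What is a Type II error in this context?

Answer: Failing to cite a factory whose emissions actually exceed the limit

Derivation:
A Type I error (probability α) occurs when we reject a true H₀.
A Type II error (probability β) occurs when we fail to reject a false H₀.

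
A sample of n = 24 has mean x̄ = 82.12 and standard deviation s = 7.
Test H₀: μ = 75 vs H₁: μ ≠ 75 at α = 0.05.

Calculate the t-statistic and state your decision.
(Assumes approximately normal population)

df = n - 1 = 23
SE = s/√n = 7/√24 = 1.4289
t = (x̄ - μ₀)/SE = (82.12 - 75)/1.4289 = 4.9829
Critical value: t_{0.025,23} = ±2.069
p-value < 0.0001
Decision: reject H₀

Answer: t = 4.9829, reject H₀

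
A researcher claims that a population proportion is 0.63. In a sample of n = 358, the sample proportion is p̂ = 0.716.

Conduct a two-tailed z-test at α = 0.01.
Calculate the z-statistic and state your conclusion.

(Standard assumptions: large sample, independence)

Answer: z = 3.3703, reject H₀

Derivation:
H₀: p = 0.63, H₁: p ≠ 0.63
Standard error: SE = √(p₀(1-p₀)/n) = √(0.63×0.37/358) = 0.025517
z-statistic: z = (p̂ - p₀)/SE = (0.716 - 0.63)/0.025517 = 3.3703
Critical value: z_0.005 = ±2.576
p-value = 0.0008
Decision: reject H₀ at α = 0.01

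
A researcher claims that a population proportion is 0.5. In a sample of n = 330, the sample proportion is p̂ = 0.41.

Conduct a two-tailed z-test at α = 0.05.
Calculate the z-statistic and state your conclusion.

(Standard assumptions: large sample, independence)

Answer: z = -3.2699, reject H₀

Derivation:
H₀: p = 0.5, H₁: p ≠ 0.5
Standard error: SE = √(p₀(1-p₀)/n) = √(0.5×0.5/330) = 0.027524
z-statistic: z = (p̂ - p₀)/SE = (0.41 - 0.5)/0.027524 = -3.2699
Critical value: z_0.025 = ±1.960
p-value = 0.0011
Decision: reject H₀ at α = 0.05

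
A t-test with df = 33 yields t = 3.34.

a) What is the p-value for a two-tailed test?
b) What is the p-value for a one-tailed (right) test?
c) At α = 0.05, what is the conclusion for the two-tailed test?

Answer: a) 0.0021, b) 0.0010, c) reject H₀

Derivation:
Using t-distribution with df = 33:
a) Two-tailed: p = 2×P(T > 3.34) = 0.0021
b) One-tailed: p = P(T > 3.34) = 0.0010
c) 0.0021 < 0.05, reject H₀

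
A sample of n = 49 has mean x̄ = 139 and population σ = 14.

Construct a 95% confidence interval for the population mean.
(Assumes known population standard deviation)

Answer: (135.0800, 142.9200)

Derivation:
Confidence level: 95%, α = 0.05
z_0.025 = 1.960
SE = σ/√n = 14/√49 = 2.0000
Margin of error = 1.960 × 2.0000 = 3.9200
CI: x̄ ± margin = 139 ± 3.9200
CI: (135.0800, 142.9200)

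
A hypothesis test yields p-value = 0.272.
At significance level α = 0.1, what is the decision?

Compare p-value to α:
0.272 ≥ 0.1
Decision: fail to reject H₀

Answer: fail to reject H₀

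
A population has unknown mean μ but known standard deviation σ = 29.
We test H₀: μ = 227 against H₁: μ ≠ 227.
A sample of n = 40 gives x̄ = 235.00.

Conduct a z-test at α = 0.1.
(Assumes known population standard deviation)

Answer: z = 1.7447, reject H₀

Derivation:
Standard error: SE = σ/√n = 29/√40 = 4.5853
z-statistic: z = (x̄ - μ₀)/SE = (235.00 - 227)/4.5853 = 1.7447
Critical value: ±1.645
p-value = 0.0810
Decision: reject H₀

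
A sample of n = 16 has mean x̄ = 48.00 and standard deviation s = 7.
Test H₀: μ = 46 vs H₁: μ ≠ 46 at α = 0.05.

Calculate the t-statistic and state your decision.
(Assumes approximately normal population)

Answer: t = 1.1429, fail to reject H₀

Derivation:
df = n - 1 = 15
SE = s/√n = 7/√16 = 1.7500
t = (x̄ - μ₀)/SE = (48.00 - 46)/1.7500 = 1.1429
Critical value: t_{0.025,15} = ±2.131
p-value ≈ 0.2710
Decision: fail to reject H₀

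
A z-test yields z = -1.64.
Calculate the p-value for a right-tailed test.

For z = -1.64:
p = P(Z > -1.64) = 1 - Φ(-1.64) = 0.9495

Answer: p-value ≈ 0.9495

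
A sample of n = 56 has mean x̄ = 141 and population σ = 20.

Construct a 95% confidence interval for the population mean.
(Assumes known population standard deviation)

Answer: (135.7617, 146.2383)

Derivation:
Confidence level: 95%, α = 0.05
z_0.025 = 1.960
SE = σ/√n = 20/√56 = 2.6726
Margin of error = 1.960 × 2.6726 = 5.2383
CI: x̄ ± margin = 141 ± 5.2383
CI: (135.7617, 146.2383)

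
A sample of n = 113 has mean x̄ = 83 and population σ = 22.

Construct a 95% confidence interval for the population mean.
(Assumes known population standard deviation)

Confidence level: 95%, α = 0.05
z_0.025 = 1.960
SE = σ/√n = 22/√113 = 2.0696
Margin of error = 1.960 × 2.0696 = 4.0564
CI: x̄ ± margin = 83 ± 4.0564
CI: (78.9436, 87.0564)

Answer: (78.9436, 87.0564)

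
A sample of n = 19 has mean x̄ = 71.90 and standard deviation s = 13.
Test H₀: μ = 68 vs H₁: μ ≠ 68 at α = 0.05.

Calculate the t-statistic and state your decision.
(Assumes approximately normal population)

df = n - 1 = 18
SE = s/√n = 13/√19 = 2.9824
t = (x̄ - μ₀)/SE = (71.90 - 68)/2.9824 = 1.3077
Critical value: t_{0.025,18} = ±2.101
p-value ≈ 0.2074
Decision: fail to reject H₀

Answer: t = 1.3077, fail to reject H₀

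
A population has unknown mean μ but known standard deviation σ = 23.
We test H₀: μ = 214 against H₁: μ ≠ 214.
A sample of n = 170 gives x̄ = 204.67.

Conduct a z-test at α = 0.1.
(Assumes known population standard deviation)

Standard error: SE = σ/√n = 23/√170 = 1.7640
z-statistic: z = (x̄ - μ₀)/SE = (204.67 - 214)/1.7640 = -5.2891
Critical value: ±1.645
p-value < 0.0001
Decision: reject H₀

Answer: z = -5.2891, reject H₀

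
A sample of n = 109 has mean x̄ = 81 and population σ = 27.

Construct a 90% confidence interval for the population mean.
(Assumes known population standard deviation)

Confidence level: 90%, α = 0.1
z_0.05 = 1.645
SE = σ/√n = 27/√109 = 2.5861
Margin of error = 1.645 × 2.5861 = 4.2541
CI: x̄ ± margin = 81 ± 4.2541
CI: (76.7459, 85.2541)

Answer: (76.7459, 85.2541)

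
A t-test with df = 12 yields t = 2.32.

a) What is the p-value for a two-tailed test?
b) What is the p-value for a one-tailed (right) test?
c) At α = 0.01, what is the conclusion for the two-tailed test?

Using t-distribution with df = 12:
a) Two-tailed: p = 2×P(T > 2.32) = 0.0388
b) One-tailed: p = P(T > 2.32) = 0.0194
c) 0.0388 ≥ 0.01, fail to reject H₀

Answer: a) 0.0388, b) 0.0194, c) fail to reject H₀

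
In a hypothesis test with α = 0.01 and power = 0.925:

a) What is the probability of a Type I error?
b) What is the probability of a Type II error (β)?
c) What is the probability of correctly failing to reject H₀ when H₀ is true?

a) Type I error probability = α = 0.01
b) Power = P(reject H₀ | H₁ true) = 1 - β = 0.925, so Type II error probability = β = 1 - Power = 0.075
c) P(fail to reject H₀ | H₀ true) = 1 - α = 0.99

Answer: a) 0.01, b) 0.075, c) 0.99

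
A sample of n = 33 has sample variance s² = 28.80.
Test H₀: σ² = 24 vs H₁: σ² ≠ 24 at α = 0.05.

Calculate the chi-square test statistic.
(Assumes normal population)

Answer: χ² = 38.4000, fail to reject H₀

Derivation:
df = n - 1 = 32
χ² = (n-1)s²/σ₀² = 32×28.80/24 = 38.4000
Critical values: χ²_{0.975,32} = 18.291, χ²_{0.025,32} = 49.480
Rejection region: χ² < 18.291 or χ² > 49.480
Decision: fail to reject H₀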